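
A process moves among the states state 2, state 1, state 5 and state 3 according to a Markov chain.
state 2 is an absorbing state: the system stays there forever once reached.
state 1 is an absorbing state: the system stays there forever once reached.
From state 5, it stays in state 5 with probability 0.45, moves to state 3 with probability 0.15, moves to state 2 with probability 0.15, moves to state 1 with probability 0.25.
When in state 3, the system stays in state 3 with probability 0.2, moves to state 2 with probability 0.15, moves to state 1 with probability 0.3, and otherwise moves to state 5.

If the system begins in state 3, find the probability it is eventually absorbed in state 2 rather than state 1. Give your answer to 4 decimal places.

Let h(s) be the probability of absorption at state 2 starting from transient state s. Then h(state 2) = 1 and h(state 1) = 0. By first-step analysis:
h(state 5) = 0.15·1 + 0.25·0 + 0.45·h(state 5) + 0.15·h(state 3)
h(state 3) = 0.15·1 + 0.3·0 + 0.35·h(state 5) + 0.2·h(state 3)
Solving: h(state 5) = 0.3677, h(state 3) = 0.3484.
Starting from state 3, the probability is 0.3484.

0.3484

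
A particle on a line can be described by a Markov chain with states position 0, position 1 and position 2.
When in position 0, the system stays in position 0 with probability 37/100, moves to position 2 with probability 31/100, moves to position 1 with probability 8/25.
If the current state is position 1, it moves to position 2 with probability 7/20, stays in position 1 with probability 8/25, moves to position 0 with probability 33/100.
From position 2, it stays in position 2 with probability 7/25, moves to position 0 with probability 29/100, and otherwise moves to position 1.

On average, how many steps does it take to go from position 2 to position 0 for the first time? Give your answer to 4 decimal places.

Let t(s) be the expected number of steps to first reach position 0 from state s, with t(position 0) = 0. Conditioning on the first step:
t(position 1) = 1 + 0.32·t(position 1) + 0.35·t(position 2)
t(position 2) = 1 + 0.43·t(position 1) + 0.28·t(position 2)
Solving: t(position 1) = 3.1554, t(position 2) = 3.2734.
Expected steps from position 2 to position 0: 3.2734.

3.2734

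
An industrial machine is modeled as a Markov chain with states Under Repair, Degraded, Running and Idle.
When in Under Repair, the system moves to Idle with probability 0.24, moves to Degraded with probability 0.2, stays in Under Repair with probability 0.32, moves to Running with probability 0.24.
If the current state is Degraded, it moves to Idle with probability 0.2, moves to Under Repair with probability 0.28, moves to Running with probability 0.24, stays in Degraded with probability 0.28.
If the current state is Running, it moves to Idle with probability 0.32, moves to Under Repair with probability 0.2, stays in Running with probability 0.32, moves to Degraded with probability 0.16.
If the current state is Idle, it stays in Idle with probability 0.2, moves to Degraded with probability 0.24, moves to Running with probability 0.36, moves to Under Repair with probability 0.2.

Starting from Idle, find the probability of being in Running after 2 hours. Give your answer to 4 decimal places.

0.2928

Propagate the distribution vector 2 hours from Idle.
After 0 hours: (0.0000, 0.0000, 0.0000, 1.0000)
After 1 hour: (0.2000, 0.2400, 0.3600, 0.2000)
After 2 hours: (0.2432, 0.2128, 0.2928, 0.2512)
P(in Running after 2 hours) = 0.2928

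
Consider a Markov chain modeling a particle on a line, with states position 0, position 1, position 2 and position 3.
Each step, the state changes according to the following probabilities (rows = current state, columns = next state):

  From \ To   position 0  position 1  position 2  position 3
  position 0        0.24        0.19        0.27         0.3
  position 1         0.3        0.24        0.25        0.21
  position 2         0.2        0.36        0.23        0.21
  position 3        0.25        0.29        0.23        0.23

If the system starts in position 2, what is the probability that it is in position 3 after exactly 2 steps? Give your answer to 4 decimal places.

0.2322

Propagate the distribution vector 2 steps from position 2.
After 0 steps: (0.0000, 0.0000, 1.0000, 0.0000)
After 1 step: (0.2000, 0.3600, 0.2300, 0.2100)
After 2 steps: (0.2545, 0.2681, 0.2452, 0.2322)
P(in position 3 after 2 steps) = 0.2322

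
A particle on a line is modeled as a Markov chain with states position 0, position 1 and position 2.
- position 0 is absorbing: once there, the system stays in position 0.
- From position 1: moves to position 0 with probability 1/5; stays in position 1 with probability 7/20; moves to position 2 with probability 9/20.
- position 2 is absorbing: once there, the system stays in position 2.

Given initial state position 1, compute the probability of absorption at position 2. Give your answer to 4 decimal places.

0.6923

Let h(s) be the probability of absorption at position 2 starting from transient state s. Then h(position 2) = 1 and h(position 0) = 0. By first-step analysis:
h(position 1) = 0.2·0 + 0.35·h(position 1) + 0.45·1
Solving: h(position 1) = 0.6923.
Starting from position 1, the probability is 0.6923.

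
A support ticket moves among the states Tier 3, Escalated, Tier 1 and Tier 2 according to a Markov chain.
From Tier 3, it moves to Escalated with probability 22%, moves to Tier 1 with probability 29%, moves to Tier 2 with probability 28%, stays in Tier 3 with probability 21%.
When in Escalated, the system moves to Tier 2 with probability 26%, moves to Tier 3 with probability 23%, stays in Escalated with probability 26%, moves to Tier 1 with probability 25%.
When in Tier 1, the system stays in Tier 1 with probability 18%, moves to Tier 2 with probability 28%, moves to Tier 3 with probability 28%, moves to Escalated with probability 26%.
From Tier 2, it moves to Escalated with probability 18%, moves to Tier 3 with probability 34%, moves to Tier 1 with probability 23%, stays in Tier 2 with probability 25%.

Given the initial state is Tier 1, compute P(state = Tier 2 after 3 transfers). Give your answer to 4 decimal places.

0.2675

Propagate the distribution vector 3 transfers from Tier 1.
After 0 transfers: (0.0000, 0.0000, 1.0000, 0.0000)
After 1 transfer: (0.2800, 0.2600, 0.1800, 0.2800)
After 2 transfers: (0.2642, 0.2264, 0.2430, 0.2664)
After 3 transfers: (0.2662, 0.2281, 0.2382, 0.2675)
P(in Tier 2 after 3 transfers) = 0.2675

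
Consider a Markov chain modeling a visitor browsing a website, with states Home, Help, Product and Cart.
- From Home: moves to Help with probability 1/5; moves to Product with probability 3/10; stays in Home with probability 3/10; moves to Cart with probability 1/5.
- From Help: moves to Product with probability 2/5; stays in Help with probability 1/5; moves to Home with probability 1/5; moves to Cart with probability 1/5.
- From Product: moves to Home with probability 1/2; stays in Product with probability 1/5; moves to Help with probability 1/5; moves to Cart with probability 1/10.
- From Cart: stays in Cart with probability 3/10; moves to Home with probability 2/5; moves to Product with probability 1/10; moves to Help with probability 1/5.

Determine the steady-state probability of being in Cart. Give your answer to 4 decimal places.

Let the stationary distribution be π with π = πP and π_1 + π_2 + π_3 + π_4 = 1.
π_1 = 0.3·π_1 + 0.2·π_2 + 0.5·π_3 + 0.4·π_4
π_2 = 0.2·π_1 + 0.2·π_2 + 0.2·π_3 + 0.2·π_4
π_3 = 0.3·π_1 + 0.4·π_2 + 0.2·π_3 + 0.1·π_4
Solving with the normalization constraint gives π = (0.3505, 0.2000, 0.2557, 0.1938).
So the stationary probability of Cart is 0.1938.

0.1938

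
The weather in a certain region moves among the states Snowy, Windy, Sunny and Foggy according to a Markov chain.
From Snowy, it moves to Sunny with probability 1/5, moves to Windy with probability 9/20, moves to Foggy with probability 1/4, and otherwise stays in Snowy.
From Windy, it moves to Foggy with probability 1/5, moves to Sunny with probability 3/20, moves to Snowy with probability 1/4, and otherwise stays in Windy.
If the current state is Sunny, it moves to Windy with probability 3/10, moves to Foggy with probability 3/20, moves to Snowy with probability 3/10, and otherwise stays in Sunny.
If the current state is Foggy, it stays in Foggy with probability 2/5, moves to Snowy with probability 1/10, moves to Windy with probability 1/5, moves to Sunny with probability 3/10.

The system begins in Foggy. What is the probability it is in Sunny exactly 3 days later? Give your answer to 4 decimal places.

Propagate the distribution vector 3 days from Foggy.
After 0 days: (0.0000, 0.0000, 0.0000, 1.0000)
After 1 day: (0.1000, 0.2000, 0.3000, 0.4000)
After 2 days: (0.1900, 0.2950, 0.2450, 0.2700)
After 3 days: (0.1933, 0.3310, 0.2245, 0.2513)
P(in Sunny after 3 days) = 0.2245

0.2245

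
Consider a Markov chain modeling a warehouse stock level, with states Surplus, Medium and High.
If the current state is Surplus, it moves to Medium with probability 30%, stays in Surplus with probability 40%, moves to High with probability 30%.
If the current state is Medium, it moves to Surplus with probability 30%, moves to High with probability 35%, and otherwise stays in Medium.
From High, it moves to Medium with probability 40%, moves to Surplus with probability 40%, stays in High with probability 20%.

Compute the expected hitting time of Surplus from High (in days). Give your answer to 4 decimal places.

Let t(s) be the expected number of days to first reach Surplus from state s, with t(Surplus) = 0. Conditioning on the first day:
t(Medium) = 1 + 0.35·t(Medium) + 0.35·t(High)
t(High) = 1 + 0.4·t(Medium) + 0.2·t(High)
Solving: t(Medium) = 3.0263, t(High) = 2.7632.
Expected days from High to Surplus: 2.7632.

2.7632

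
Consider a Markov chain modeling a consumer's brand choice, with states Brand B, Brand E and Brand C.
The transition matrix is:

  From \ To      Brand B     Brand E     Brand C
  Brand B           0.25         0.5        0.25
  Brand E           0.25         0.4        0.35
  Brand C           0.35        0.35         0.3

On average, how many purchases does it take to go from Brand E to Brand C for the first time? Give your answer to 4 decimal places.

Let t(s) be the expected number of purchases to first reach Brand C from state s, with t(Brand C) = 0. Conditioning on the first purchase:
t(Brand B) = 1 + 0.25·t(Brand B) + 0.5·t(Brand E)
t(Brand E) = 1 + 0.25·t(Brand B) + 0.4·t(Brand E)
Solving: t(Brand B) = 3.3846, t(Brand E) = 3.0769.
Expected purchases from Brand E to Brand C: 3.0769.

3.0769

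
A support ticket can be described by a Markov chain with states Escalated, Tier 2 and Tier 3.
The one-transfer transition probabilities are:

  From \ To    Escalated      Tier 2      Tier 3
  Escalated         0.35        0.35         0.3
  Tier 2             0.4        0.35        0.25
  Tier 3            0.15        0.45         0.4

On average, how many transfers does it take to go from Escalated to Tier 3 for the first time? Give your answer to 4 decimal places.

Let t(s) be the expected number of transfers to first reach Tier 3 from state s, with t(Tier 3) = 0. Conditioning on the first transfer:
t(Escalated) = 1 + 0.35·t(Escalated) + 0.35·t(Tier 2)
t(Tier 2) = 1 + 0.4·t(Escalated) + 0.35·t(Tier 2)
Solving: t(Escalated) = 3.5398, t(Tier 2) = 3.7168.
Expected transfers from Escalated to Tier 3: 3.5398.

3.5398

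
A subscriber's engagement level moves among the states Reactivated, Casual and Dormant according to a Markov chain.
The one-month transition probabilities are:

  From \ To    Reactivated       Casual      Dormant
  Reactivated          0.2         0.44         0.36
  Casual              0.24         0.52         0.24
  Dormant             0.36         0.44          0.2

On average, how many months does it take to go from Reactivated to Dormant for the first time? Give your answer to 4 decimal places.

Let t(s) be the expected number of months to first reach Dormant from state s, with t(Dormant) = 0. Conditioning on the first month:
t(Reactivated) = 1 + 0.2·t(Reactivated) + 0.44·t(Casual)
t(Casual) = 1 + 0.24·t(Reactivated) + 0.52·t(Casual)
Solving: t(Reactivated) = 3.3046, t(Casual) = 3.7356.
Expected months from Reactivated to Dormant: 3.3046.

3.3046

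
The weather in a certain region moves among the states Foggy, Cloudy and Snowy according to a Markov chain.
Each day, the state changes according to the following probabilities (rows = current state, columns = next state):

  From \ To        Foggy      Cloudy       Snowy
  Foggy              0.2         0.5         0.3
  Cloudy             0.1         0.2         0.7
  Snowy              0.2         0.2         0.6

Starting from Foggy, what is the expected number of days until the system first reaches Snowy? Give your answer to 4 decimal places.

2.2034

Let t(s) be the expected number of days to first reach Snowy from state s, with t(Snowy) = 0. Conditioning on the first day:
t(Foggy) = 1 + 0.2·t(Foggy) + 0.5·t(Cloudy)
t(Cloudy) = 1 + 0.1·t(Foggy) + 0.2·t(Cloudy)
Solving: t(Foggy) = 2.2034, t(Cloudy) = 1.5254.
Expected days from Foggy to Snowy: 2.2034.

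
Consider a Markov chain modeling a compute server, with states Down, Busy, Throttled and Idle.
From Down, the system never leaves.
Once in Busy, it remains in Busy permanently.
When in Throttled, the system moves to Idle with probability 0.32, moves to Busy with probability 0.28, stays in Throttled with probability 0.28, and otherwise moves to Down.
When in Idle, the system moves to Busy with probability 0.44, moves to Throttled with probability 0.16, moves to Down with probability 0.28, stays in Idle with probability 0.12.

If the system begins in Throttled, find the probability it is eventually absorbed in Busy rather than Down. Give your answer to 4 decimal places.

Let h(s) be the probability of absorption at Busy starting from transient state s. Then h(Busy) = 1 and h(Down) = 0. By first-step analysis:
h(Throttled) = 0.12·0 + 0.28·1 + 0.28·h(Throttled) + 0.32·h(Idle)
h(Idle) = 0.28·0 + 0.44·1 + 0.16·h(Throttled) + 0.12·h(Idle)
Solving: h(Throttled) = 0.6648, h(Idle) = 0.6209.
Starting from Throttled, the probability is 0.6648.

0.6648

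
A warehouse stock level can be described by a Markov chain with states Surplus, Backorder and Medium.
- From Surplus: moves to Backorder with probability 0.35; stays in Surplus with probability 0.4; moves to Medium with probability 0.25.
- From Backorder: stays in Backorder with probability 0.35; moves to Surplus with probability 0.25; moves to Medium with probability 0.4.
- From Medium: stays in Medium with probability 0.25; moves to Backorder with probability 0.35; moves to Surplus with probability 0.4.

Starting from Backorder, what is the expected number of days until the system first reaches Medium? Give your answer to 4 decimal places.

Let t(s) be the expected number of days to first reach Medium from state s, with t(Medium) = 0. Conditioning on the first day:
t(Surplus) = 1 + 0.4·t(Surplus) + 0.35·t(Backorder)
t(Backorder) = 1 + 0.25·t(Surplus) + 0.35·t(Backorder)
Solving: t(Surplus) = 3.3058, t(Backorder) = 2.8099.
Expected days from Backorder to Medium: 2.8099.

2.8099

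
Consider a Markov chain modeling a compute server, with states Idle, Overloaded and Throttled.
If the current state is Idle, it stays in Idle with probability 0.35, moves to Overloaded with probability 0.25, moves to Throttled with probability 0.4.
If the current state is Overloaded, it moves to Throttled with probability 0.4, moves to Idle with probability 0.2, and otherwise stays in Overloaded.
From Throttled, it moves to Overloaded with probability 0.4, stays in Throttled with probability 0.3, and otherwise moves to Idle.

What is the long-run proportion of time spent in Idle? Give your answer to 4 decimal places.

0.2781

Let the stationary distribution be π with π = πP and π_1 + π_2 + π_3 = 1.
π_1 = 0.35·π_1 + 0.2·π_2 + 0.3·π_3
π_2 = 0.25·π_1 + 0.4·π_2 + 0.4·π_3
Solving with the normalization constraint gives π = (0.2781, 0.3583, 0.3636).
So the stationary probability of Idle is 0.2781.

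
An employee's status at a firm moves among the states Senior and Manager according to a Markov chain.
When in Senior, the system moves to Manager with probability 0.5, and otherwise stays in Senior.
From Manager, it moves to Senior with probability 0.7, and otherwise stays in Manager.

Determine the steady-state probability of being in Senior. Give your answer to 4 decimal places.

0.5833

Let the stationary distribution be π with π = πP and π_1 + π_2 = 1.
π_1 = 0.5·π_1 + 0.7·π_2
Solving with the normalization constraint gives π = (0.5833, 0.4167).
So the stationary probability of Senior is 0.5833.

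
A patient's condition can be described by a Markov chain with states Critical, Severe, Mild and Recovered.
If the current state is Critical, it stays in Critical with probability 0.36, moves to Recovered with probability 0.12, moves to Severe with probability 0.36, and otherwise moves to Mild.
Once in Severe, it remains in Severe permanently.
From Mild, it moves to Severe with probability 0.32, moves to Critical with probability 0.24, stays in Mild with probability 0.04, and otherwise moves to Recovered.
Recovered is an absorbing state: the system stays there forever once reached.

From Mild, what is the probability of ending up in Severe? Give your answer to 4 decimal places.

Let h(s) be the probability of absorption at Severe starting from transient state s. Then h(Severe) = 1 and h(Recovered) = 0. By first-step analysis:
h(Critical) = 0.36·h(Critical) + 0.36·1 + 0.16·h(Mild) + 0.12·0
h(Mild) = 0.24·h(Critical) + 0.32·1 + 0.04·h(Mild) + 0.4·0
Solving: h(Critical) = 0.6889, h(Mild) = 0.5056.
Starting from Mild, the probability is 0.5056.

0.5056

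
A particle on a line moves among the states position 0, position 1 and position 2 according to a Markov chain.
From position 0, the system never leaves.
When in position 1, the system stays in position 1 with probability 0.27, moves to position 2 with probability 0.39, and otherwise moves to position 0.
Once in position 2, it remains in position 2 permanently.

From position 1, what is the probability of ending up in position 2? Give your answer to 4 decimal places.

0.5342

Let h(s) be the probability of absorption at position 2 starting from transient state s. Then h(position 2) = 1 and h(position 0) = 0. By first-step analysis:
h(position 1) = 0.34·0 + 0.27·h(position 1) + 0.39·1
Solving: h(position 1) = 0.5342.
Starting from position 1, the probability is 0.5342.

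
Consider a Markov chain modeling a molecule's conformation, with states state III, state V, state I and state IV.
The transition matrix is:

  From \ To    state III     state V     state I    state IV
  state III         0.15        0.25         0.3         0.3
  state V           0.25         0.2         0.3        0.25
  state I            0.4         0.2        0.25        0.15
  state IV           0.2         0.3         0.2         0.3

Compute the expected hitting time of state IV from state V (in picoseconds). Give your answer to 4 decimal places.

4.2600

Let t(s) be the expected number of picoseconds to first reach state IV from state s, with t(state IV) = 0. Conditioning on the first picosecond:
t(state III) = 1 + 0.15·t(state III) + 0.25·t(state V) + 0.3·t(state I)
t(state V) = 1 + 0.25·t(state III) + 0.2·t(state V) + 0.3·t(state I)
t(state I) = 1 + 0.4·t(state III) + 0.2·t(state V) + 0.25·t(state I)
Solving: t(state III) = 4.0664, t(state V) = 4.2600, t(state I) = 4.6381.
Expected picoseconds from state V to state IV: 4.2600.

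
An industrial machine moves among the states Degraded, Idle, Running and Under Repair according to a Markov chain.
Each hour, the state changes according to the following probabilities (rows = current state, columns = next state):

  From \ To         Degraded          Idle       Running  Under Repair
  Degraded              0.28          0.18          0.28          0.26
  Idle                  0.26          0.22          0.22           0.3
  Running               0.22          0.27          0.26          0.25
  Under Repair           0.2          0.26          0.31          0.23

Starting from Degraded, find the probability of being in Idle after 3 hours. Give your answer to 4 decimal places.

Propagate the distribution vector 3 hours from Degraded.
After 0 hours: (1.0000, 0.0000, 0.0000, 0.0000)
After 1 hour: (0.2800, 0.1800, 0.2800, 0.2600)
After 2 hours: (0.2388, 0.2332, 0.2714, 0.2566)
After 3 hours: (0.2385, 0.2343, 0.2683, 0.2589)
P(in Idle after 3 hours) = 0.2343

0.2343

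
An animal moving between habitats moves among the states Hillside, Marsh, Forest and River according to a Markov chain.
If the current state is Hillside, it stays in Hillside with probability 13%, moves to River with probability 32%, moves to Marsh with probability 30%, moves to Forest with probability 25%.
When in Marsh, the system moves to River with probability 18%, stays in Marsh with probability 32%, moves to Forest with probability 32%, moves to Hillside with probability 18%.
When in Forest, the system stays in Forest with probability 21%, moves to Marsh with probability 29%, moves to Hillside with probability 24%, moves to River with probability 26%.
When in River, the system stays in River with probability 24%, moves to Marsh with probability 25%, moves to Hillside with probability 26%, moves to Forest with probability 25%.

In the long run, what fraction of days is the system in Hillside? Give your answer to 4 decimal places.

0.2049

Let the stationary distribution be π with π = πP and π_1 + π_2 + π_3 + π_4 = 1.
π_1 = 0.13·π_1 + 0.18·π_2 + 0.24·π_3 + 0.26·π_4
π_2 = 0.3·π_1 + 0.32·π_2 + 0.29·π_3 + 0.25·π_4
π_3 = 0.25·π_1 + 0.32·π_2 + 0.21·π_3 + 0.25·π_4
Solving with the normalization constraint gives π = (0.2049, 0.2910, 0.2600, 0.2441).
So the stationary probability of Hillside is 0.2049.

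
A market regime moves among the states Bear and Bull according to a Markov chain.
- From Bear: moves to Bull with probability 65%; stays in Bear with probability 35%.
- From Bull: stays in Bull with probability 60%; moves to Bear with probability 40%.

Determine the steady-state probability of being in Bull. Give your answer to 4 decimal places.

Let the stationary distribution be π with π = πP and π_1 + π_2 = 1.
π_1 = 0.35·π_1 + 0.4·π_2
Solving with the normalization constraint gives π = (0.3810, 0.6190).
So the stationary probability of Bull is 0.6190.

0.6190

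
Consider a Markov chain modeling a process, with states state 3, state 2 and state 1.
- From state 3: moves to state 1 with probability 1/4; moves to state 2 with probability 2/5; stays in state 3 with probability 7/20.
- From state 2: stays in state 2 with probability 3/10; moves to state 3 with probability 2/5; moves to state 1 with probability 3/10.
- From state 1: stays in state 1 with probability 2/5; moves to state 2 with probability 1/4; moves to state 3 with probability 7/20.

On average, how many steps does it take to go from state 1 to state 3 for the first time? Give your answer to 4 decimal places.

2.7536

Let t(s) be the expected number of steps to first reach state 3 from state s, with t(state 3) = 0. Conditioning on the first step:
t(state 2) = 1 + 0.3·t(state 2) + 0.3·t(state 1)
t(state 1) = 1 + 0.25·t(state 2) + 0.4·t(state 1)
Solving: t(state 2) = 2.6087, t(state 1) = 2.7536.
Expected steps from state 1 to state 3: 2.7536.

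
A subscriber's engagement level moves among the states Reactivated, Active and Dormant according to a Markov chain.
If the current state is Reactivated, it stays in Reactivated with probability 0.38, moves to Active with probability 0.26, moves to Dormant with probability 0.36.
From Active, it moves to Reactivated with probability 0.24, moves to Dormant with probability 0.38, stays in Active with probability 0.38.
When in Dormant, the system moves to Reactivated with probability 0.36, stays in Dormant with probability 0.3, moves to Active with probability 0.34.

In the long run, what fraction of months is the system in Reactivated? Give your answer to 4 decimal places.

Let the stationary distribution be π with π = πP and π_1 + π_2 + π_3 = 1.
π_1 = 0.38·π_1 + 0.24·π_2 + 0.36·π_3
π_2 = 0.26·π_1 + 0.38·π_2 + 0.34·π_3
Solving with the normalization constraint gives π = (0.3273, 0.3269, 0.3458).
So the stationary probability of Reactivated is 0.3273.

0.3273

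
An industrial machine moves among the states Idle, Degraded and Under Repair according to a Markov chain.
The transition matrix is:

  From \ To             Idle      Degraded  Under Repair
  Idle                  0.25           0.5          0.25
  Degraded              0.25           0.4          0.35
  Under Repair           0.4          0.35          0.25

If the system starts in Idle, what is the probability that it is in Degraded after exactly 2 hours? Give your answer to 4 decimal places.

Sum over the intermediate state after 1 hour:
P = P(Idle→Idle)·P(Idle→Degraded) + P(Idle→Degraded)·P(Degraded→Degraded) + P(Idle→Under Repair)·P(Under Repair→Degraded)
  = 0.25×0.5 + 0.5×0.4 + 0.25×0.35
  = 0.1250 + 0.2000 + 0.0875 = 0.4125

0.4125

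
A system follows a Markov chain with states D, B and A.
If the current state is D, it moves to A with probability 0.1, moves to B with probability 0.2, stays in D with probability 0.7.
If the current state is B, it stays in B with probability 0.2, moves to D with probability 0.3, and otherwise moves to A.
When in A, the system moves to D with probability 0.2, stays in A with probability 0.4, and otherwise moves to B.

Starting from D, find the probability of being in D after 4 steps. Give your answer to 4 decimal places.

0.4777

Propagate the distribution vector 4 steps from D.
After 0 steps: (1.0000, 0.0000, 0.0000)
After 1 step: (0.7000, 0.2000, 0.1000)
After 2 steps: (0.5700, 0.2200, 0.2100)
After 3 steps: (0.5070, 0.2420, 0.2510)
After 4 steps: (0.4777, 0.2502, 0.2721)
P(in D after 4 steps) = 0.4777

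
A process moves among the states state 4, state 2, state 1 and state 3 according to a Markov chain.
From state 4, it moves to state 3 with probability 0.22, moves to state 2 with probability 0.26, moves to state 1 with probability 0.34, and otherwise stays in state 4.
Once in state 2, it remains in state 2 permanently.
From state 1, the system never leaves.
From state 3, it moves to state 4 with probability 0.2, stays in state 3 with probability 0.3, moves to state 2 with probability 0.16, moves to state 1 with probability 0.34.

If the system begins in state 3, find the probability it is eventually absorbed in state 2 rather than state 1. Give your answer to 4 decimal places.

0.3457

Let h(s) be the probability of absorption at state 2 starting from transient state s. Then h(state 2) = 1 and h(state 1) = 0. By first-step analysis:
h(state 4) = 0.18·h(state 4) + 0.26·1 + 0.34·0 + 0.22·h(state 3)
h(state 3) = 0.2·h(state 4) + 0.16·1 + 0.34·0 + 0.3·h(state 3)
Solving: h(state 4) = 0.4098, h(state 3) = 0.3457.
Starting from state 3, the probability is 0.3457.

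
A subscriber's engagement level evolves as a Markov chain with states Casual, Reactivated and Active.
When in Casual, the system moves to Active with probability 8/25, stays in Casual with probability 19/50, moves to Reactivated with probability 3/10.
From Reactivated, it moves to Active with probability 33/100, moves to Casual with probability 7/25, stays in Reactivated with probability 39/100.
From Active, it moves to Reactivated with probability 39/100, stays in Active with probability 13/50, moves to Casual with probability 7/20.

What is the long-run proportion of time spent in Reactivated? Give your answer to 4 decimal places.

0.3599

Let the stationary distribution be π with π = πP and π_1 + π_2 + π_3 = 1.
π_1 = 0.38·π_1 + 0.28·π_2 + 0.35·π_3
π_2 = 0.3·π_1 + 0.39·π_2 + 0.39·π_3
Solving with the normalization constraint gives π = (0.3349, 0.3599, 0.3053).
So the stationary probability of Reactivated is 0.3599.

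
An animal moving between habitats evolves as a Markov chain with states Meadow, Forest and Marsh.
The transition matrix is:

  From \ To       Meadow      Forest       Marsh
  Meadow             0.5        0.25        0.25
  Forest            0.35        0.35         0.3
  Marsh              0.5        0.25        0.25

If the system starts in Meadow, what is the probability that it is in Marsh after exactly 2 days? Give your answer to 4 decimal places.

Sum over the intermediate state after 1 day:
P = P(Meadow→Meadow)·P(Meadow→Marsh) + P(Meadow→Forest)·P(Forest→Marsh) + P(Meadow→Marsh)·P(Marsh→Marsh)
  = 0.5×0.25 + 0.25×0.3 + 0.25×0.25
  = 0.1250 + 0.0750 + 0.0625 = 0.2625

0.2625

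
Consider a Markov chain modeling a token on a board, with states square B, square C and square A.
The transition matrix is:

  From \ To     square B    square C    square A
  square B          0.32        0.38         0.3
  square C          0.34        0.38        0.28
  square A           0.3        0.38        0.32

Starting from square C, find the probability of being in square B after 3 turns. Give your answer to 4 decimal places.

Propagate the distribution vector 3 turns from square C.
After 0 turns: (0.0000, 1.0000, 0.0000)
After 1 turn: (0.3400, 0.3800, 0.2800)
After 2 turns: (0.3220, 0.3800, 0.2980)
After 3 turns: (0.3216, 0.3800, 0.2984)
P(in square B after 3 turns) = 0.3216

0.3216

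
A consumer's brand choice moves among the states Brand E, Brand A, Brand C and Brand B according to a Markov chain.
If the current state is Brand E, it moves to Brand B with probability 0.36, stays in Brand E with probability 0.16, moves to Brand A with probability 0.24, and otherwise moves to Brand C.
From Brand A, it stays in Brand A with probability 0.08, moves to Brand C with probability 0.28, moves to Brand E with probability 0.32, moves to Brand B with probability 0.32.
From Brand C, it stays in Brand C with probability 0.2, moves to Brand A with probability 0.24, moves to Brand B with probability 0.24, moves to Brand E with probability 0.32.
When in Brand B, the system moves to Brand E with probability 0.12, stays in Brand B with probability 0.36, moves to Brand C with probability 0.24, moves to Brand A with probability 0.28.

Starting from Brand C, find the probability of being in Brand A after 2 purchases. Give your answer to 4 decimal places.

0.2112

Propagate the distribution vector 2 purchases from Brand C.
After 0 purchases: (0.0000, 0.0000, 1.0000, 0.0000)
After 1 purchase: (0.3200, 0.2400, 0.2000, 0.2400)
After 2 purchases: (0.2208, 0.2112, 0.2416, 0.3264)
P(in Brand A after 2 purchases) = 0.2112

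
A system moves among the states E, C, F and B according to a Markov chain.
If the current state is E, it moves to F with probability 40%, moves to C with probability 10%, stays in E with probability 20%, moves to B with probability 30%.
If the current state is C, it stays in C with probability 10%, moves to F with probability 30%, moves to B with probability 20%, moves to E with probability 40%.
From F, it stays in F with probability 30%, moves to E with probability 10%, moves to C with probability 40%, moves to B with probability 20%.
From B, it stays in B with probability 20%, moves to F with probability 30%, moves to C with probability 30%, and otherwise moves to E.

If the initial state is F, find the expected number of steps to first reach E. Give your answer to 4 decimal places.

4.8148

Let t(s) be the expected number of steps to first reach E from state s, with t(E) = 0. Conditioning on the first step:
t(C) = 1 + 0.1·t(C) + 0.3·t(F) + 0.2·t(B)
t(F) = 1 + 0.4·t(C) + 0.3·t(F) + 0.2·t(B)
t(B) = 1 + 0.3·t(C) + 0.3·t(F) + 0.2·t(B)
Solving: t(C) = 3.7037, t(F) = 4.8148, t(B) = 4.4444.
Expected steps from F to E: 4.8148.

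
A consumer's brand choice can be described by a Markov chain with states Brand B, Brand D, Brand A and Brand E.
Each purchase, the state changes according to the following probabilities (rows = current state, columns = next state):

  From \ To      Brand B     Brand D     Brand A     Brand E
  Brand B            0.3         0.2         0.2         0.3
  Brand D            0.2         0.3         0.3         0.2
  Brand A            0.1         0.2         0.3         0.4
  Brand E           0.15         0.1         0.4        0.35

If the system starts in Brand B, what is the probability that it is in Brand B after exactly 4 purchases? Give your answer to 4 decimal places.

0.1698

Propagate the distribution vector 4 purchases from Brand B.
After 0 purchases: (1.0000, 0.0000, 0.0000, 0.0000)
After 1 purchase: (0.3000, 0.2000, 0.2000, 0.3000)
After 2 purchases: (0.1950, 0.1900, 0.3000, 0.3150)
After 3 purchases: (0.1738, 0.1875, 0.3120, 0.3268)
After 4 purchases: (0.1698, 0.1861, 0.3153, 0.3288)
P(in Brand B after 4 purchases) = 0.1698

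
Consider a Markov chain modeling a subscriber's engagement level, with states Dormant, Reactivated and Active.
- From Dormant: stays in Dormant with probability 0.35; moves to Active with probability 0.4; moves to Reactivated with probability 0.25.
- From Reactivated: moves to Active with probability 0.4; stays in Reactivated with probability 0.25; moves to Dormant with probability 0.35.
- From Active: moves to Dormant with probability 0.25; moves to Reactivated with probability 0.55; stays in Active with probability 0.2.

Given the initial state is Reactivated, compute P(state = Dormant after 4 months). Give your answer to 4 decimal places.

0.3164

Propagate the distribution vector 4 months from Reactivated.
After 0 months: (0.0000, 1.0000, 0.0000)
After 1 month: (0.3500, 0.2500, 0.4000)
After 2 months: (0.3100, 0.3700, 0.3200)
After 3 months: (0.3180, 0.3460, 0.3360)
After 4 months: (0.3164, 0.3508, 0.3328)
P(in Dormant after 4 months) = 0.3164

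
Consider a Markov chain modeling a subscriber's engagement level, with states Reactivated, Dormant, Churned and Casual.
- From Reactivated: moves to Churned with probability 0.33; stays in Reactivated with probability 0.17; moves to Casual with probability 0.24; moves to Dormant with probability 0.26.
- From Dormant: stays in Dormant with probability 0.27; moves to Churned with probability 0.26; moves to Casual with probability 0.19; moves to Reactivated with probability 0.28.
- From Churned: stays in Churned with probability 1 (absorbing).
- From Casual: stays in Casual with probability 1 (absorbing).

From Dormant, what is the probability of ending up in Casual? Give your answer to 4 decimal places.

0.4219

Let h(s) be the probability of absorption at Casual starting from transient state s. Then h(Casual) = 1 and h(Churned) = 0. By first-step analysis:
h(Reactivated) = 0.17·h(Reactivated) + 0.26·h(Dormant) + 0.33·0 + 0.24·1
h(Dormant) = 0.28·h(Reactivated) + 0.27·h(Dormant) + 0.26·0 + 0.19·1
Solving: h(Reactivated) = 0.4213, h(Dormant) = 0.4219.
Starting from Dormant, the probability is 0.4219.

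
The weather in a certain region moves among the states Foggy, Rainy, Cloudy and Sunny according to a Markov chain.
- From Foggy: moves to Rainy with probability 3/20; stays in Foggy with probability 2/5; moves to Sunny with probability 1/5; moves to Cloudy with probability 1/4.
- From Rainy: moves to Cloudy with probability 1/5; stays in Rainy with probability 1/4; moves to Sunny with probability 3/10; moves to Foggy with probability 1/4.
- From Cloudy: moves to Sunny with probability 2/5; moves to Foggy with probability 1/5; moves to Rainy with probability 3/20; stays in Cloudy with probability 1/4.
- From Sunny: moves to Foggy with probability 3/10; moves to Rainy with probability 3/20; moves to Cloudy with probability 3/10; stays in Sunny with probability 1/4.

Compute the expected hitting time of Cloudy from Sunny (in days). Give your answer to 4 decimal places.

3.7435

Let t(s) be the expected number of days to first reach Cloudy from state s, with t(Cloudy) = 0. Conditioning on the first day:
t(Foggy) = 1 + 0.4·t(Foggy) + 0.15·t(Rainy) + 0.2·t(Sunny)
t(Rainy) = 1 + 0.25·t(Foggy) + 0.25·t(Rainy) + 0.3·t(Sunny)
t(Sunny) = 1 + 0.3·t(Foggy) + 0.15·t(Rainy) + 0.25·t(Sunny)
Solving: t(Foggy) = 3.9515, t(Rainy) = 4.1479, t(Sunny) = 3.7435.
Expected days from Sunny to Cloudy: 3.7435.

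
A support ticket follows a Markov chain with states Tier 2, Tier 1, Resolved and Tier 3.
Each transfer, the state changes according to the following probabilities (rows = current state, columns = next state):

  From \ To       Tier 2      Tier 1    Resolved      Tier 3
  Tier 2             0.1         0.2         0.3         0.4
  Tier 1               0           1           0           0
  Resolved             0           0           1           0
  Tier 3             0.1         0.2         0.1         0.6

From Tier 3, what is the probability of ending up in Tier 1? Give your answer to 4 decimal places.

Let h(s) be the probability of absorption at Tier 1 starting from transient state s. Then h(Tier 1) = 1 and h(Resolved) = 0. By first-step analysis:
h(Tier 2) = 0.1·h(Tier 2) + 0.2·1 + 0.3·0 + 0.4·h(Tier 3)
h(Tier 3) = 0.1·h(Tier 2) + 0.2·1 + 0.1·0 + 0.6·h(Tier 3)
Solving: h(Tier 2) = 0.5000, h(Tier 3) = 0.6250.
Starting from Tier 3, the probability is 0.6250.

0.6250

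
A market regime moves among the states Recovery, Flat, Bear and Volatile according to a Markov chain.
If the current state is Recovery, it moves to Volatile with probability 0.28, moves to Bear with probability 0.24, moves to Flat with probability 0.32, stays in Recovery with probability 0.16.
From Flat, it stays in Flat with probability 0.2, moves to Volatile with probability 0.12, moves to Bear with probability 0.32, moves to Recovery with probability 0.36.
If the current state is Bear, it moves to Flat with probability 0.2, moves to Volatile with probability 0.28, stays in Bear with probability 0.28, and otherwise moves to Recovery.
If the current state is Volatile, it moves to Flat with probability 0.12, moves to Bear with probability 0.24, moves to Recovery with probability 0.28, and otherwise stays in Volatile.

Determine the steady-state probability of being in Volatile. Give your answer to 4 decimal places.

Let the stationary distribution be π with π = πP and π_1 + π_2 + π_3 + π_4 = 1.
π_1 = 0.16·π_1 + 0.36·π_2 + 0.24·π_3 + 0.28·π_4
π_2 = 0.32·π_1 + 0.2·π_2 + 0.2·π_3 + 0.12·π_4
π_3 = 0.24·π_1 + 0.32·π_2 + 0.28·π_3 + 0.24·π_4
Solving with the normalization constraint gives π = (0.2554, 0.2092, 0.2674, 0.2680).
So the stationary probability of Volatile is 0.2680.

0.2680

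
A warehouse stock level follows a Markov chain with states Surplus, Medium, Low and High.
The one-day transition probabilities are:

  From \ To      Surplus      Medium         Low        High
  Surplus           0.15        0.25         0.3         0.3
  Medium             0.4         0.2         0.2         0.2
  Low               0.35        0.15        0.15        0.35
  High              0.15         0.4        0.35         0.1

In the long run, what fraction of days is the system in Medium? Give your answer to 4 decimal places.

0.2486

Let the stationary distribution be π with π = πP and π_1 + π_2 + π_3 + π_4 = 1.
π_1 = 0.15·π_1 + 0.4·π_2 + 0.35·π_3 + 0.15·π_4
π_2 = 0.25·π_1 + 0.2·π_2 + 0.15·π_3 + 0.4·π_4
π_3 = 0.3·π_1 + 0.2·π_2 + 0.15·π_3 + 0.35·π_4
Solving with the normalization constraint gives π = (0.2621, 0.2486, 0.2497, 0.2397).
So the stationary probability of Medium is 0.2486.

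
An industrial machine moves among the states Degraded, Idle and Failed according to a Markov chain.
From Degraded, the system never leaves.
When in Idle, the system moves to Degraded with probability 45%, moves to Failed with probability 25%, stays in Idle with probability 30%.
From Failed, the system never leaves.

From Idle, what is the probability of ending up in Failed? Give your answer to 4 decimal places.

0.3571

Let h(s) be the probability of absorption at Failed starting from transient state s. Then h(Failed) = 1 and h(Degraded) = 0. By first-step analysis:
h(Idle) = 0.45·0 + 0.3·h(Idle) + 0.25·1
Solving: h(Idle) = 0.3571.
Starting from Idle, the probability is 0.3571.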